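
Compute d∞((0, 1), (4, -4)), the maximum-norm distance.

max(|x_i - y_i|) = max(|0 - 4|, |1 - (-4)|) = max(4, 5) = 5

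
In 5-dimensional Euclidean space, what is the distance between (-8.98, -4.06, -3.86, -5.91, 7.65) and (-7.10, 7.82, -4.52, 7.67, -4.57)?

√(Σ(x_i - y_i)²) = √((-8.98 - (-7.1))² + (-4.06 - 7.82)² + (-3.86 - (-4.52))² + (-5.91 - 7.67)² + (7.65 - (-4.57))²)
= √((-1.88)² + (-11.88)² + 0.66² + (-13.58)² + 12.22²) = √(3.5344 + 141.1344 + 0.4356 + 184.4164 + 149.3284) = √478.8492 ≈ 21.8826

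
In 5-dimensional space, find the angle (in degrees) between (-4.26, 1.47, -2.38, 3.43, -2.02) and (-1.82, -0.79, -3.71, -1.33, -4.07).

With u = (-4.26, 1.47, -2.38, 3.43, -2.02), v = (-1.82, -0.79, -3.71, -1.33, -4.07):
u·v = (-4.26)·(-1.82) + 1.47·(-0.79) + (-2.38)·(-3.71) + 3.43·(-1.33) + (-2.02)·(-4.07) = 7.7532 + (-1.1613) + 8.8298 + (-4.5619) + 8.2214 = 19.0812.
|u| = √((-4.26)² + 1.47² + (-2.38)² + 3.43² + (-2.02)²) = √(18.1476 + 2.1609 + 5.6644 + 11.7649 + 4.0804) = √41.8182, |v| = √((-1.82)² + (-0.79)² + (-3.71)² + (-1.33)² + (-4.07)²) = √(3.3124 + 0.6241 + 13.7641 + 1.7689 + 16.5649) = √36.0344.
cos θ = (u·v)/(|u||v|) = 19.0812/(√41.8182·√36.0344) ≈ 0.491546
θ = arccos(0.491546) ≈ 60.56°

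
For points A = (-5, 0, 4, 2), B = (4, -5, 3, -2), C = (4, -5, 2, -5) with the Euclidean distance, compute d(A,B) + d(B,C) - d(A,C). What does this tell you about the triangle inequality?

d(A,B) = √(9² + 5² + 1² + 4²) = √123 ≈ 11.0905, d(B,C) = √(0² + 0² + 1² + 3²) = √10 ≈ 3.1623, d(A,C) = √(9² + 5² + 2² + 7²) = √159 ≈ 12.6095.
d(A,B) + d(B,C) - d(A,C) = 11.0905 + 3.1623 - 12.6095 = 14.2528 - 12.6095 = 1.6433 (to 4 decimal places). This is ≥ 0, so the triangle inequality holds for these points.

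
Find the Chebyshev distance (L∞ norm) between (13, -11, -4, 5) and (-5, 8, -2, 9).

max(|x_i - y_i|) = max(|13 - (-5)|, |-11 - 8|, |-4 - (-2)|, |5 - 9|) = max(18, 19, 2, 4) = 19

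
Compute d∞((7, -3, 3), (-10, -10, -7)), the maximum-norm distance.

max(|x_i - y_i|) = max(|7 - (-10)|, |-3 - (-10)|, |3 - (-7)|) = max(17, 7, 10) = 17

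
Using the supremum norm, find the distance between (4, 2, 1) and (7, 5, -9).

max(|x_i - y_i|) = max(|4 - 7|, |2 - 5|, |1 - (-9)|) = max(3, 3, 10) = 10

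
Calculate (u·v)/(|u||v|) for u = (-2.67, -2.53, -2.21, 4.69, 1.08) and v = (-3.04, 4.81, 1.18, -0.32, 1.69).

With u = (-2.67, -2.53, -2.21, 4.69, 1.08), v = (-3.04, 4.81, 1.18, -0.32, 1.69):
u·v = (-2.67)·(-3.04) + (-2.53)·4.81 + (-2.21)·1.18 + 4.69·(-0.32) + 1.08·1.69 = 8.1168 + (-12.1693) + (-2.6078) + (-1.5008) + 1.8252 = -6.3359.
|u| = √((-2.67)² + (-2.53)² + (-2.21)² + 4.69² + 1.08²) = √(7.1289 + 6.4009 + 4.8841 + 21.9961 + 1.1664) = √41.5764, |v| = √((-3.04)² + 4.81² + 1.18² + (-0.32)² + 1.69²) = √(9.2416 + 23.1361 + 1.3924 + 0.1024 + 2.8561) = √36.7286.
cos θ = (u·v)/(|u||v|) = -6.3359/(√41.5764·√36.7286) ≈ -0.1621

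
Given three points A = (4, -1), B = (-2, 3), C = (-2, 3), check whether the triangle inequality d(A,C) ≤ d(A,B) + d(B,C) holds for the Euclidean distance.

d(A,B) = √(6² + 4²) = √52 ≈ 7.2111, d(B,C) = √(0² + 0²) = √0 = 0, d(A,C) = √(6² + 4²) = √52 ≈ 7.2111.
d(A,C) ≈ 7.2111 ≤ 7.2111 + 0 = 7.2111. Triangle inequality is satisfied.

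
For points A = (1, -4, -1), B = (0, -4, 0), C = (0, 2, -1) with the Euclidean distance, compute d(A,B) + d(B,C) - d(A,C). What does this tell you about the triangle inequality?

d(A,B) = √(1² + 0² + 1²) = √2 ≈ 1.4142, d(B,C) = √(0² + 6² + 1²) = √37 ≈ 6.0828, d(A,C) = √(1² + 6² + 0²) = √37 ≈ 6.0828.
d(A,B) + d(B,C) - d(A,C) = 1.4142 + 6.0828 - 6.0828 = 7.497 - 6.0828 = 1.4142 (to 4 decimal places). This is ≥ 0, so the triangle inequality holds for these points.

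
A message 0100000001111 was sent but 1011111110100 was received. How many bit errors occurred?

Differing positions: 1, 2, 3, 4, 5, 6, 7, 8, 9, 10, 12, 13. Hamming distance = 12.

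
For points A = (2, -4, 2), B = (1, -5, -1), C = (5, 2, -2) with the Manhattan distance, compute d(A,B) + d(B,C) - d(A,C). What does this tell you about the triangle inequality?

d(A,B) = 1 + 1 + 3 = 5, d(B,C) = 4 + 7 + 1 = 12, d(A,C) = 3 + 6 + 4 = 13.
d(A,B) + d(B,C) - d(A,C) = 5 + 12 - 13 = 17 - 13 = 4. This is ≥ 0, so the triangle inequality holds for these points.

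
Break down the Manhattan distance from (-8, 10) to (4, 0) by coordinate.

Σ|x_i - y_i| = |-8 - 4| + |10 - 0| = 12 + 10 = 22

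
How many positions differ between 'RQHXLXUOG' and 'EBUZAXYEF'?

Differing positions: 1, 2, 3, 4, 5, 7, 8, 9. Hamming distance = 8.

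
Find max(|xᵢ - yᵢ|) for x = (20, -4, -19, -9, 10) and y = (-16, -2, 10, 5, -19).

max(|x_i - y_i|) = max(|20 - (-16)|, |-4 - (-2)|, |-19 - 10|, |-9 - 5|, |10 - (-19)|) = max(36, 2, 29, 14, 29) = 36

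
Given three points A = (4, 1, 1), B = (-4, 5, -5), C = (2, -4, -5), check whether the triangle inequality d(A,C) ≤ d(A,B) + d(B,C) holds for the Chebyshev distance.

d(A,B) = max(8, 4, 6) = 8, d(B,C) = max(6, 9, 0) = 9, d(A,C) = max(2, 5, 6) = 6.
d(A,C) = 6 ≤ 8 + 9 = 17. Triangle inequality is satisfied.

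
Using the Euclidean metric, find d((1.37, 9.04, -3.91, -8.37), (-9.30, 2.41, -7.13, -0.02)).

√(Σ(x_i - y_i)²) = √((1.37 - (-9.3))² + (9.04 - 2.41)² + (-3.91 - (-7.13))² + (-8.37 - (-0.02))²)
= √(10.67² + 6.63² + 3.22² + (-8.35)²) = √(113.8489 + 43.9569 + 10.3684 + 69.7225) = √237.8967 ≈ 15.4239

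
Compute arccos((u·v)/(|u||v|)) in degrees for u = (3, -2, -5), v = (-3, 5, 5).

With u = (3, -2, -5), v = (-3, 5, 5):
u·v = 3·(-3) + (-2)·5 + (-5)·5 = (-9) + (-10) + (-25) = -44.
|u| = √(3² + (-2)² + (-5)²) = √38, |v| = √((-3)² + 5² + 5²) = √59, so |u||v| = √(38·59) = √2242.
cos θ = (u·v)/(|u||v|) = -44/√2242 ≈ -0.929255
θ = arccos(-0.929255) ≈ 158.32°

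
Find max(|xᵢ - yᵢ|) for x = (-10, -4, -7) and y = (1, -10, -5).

max(|x_i - y_i|) = max(|-10 - 1|, |-4 - (-10)|, |-7 - (-5)|) = max(11, 6, 2) = 11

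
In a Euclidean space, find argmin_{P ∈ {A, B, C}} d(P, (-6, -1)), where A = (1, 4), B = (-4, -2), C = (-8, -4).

Distances: d(A) ≈ 8.6023, d(B) ≈ 2.2361, d(C) ≈ 3.6056. Nearest: B = (-4, -2) with distance 2.2361.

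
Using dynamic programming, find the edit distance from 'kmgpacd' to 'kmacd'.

Let D[i][j] be the edit distance between the first i characters of 'kmgpacd' and the first j characters of 'kmacd', with D[i][0] = i, D[0][j] = j, and D[i][j] = D[i-1][j-1] if the characters match, else 1 + min(D[i-1][j], D[i][j-1], D[i-1][j-1]). Filling the table (rows: prefixes of 'kmgpacd', columns: prefixes of 'kmacd'):
     ε  k  m  a  c  d
  ε  0  1  2  3  4  5
  k  1  0  1  2  3  4
  m  2  1  0  1  2  3
  g  3  2  1  1  2  3
  p  4  3  2  2  2  3
  a  5  4  3  2  3  3
  c  6  5  4  3  2  3
  d  7  6  5  4  3  2
The bottom-right entry gives D[7][5] = 2, so no sequence of fewer than 2 edits works. Backtracking through the table gives one optimal edit sequence (2 edits):
  kmgpacd → kmpacd (del g @3)
  kmpacd → kmacd (del p @3)
Edit distance = 2.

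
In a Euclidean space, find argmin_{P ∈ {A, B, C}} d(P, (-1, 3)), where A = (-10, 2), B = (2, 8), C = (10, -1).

Distances: d(A) ≈ 9.0554, d(B) ≈ 5.831, d(C) ≈ 11.7047. Nearest: B = (2, 8) with distance 5.831.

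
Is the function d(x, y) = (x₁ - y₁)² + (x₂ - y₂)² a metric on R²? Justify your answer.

No. The squared Euclidean distance fails the triangle inequality. Counterexample: x = (0, 0), y = (3, 4), z = (6, 8). d(x,z) = 6² + 8² = 100, but d(x,y) + d(y,z) = (3² + 4²) + (3² + 4²) = 25 + 25 = 50. Since 100 > 50, the triangle inequality is violated. (Note: √d, the ordinary Euclidean distance, IS a metric.)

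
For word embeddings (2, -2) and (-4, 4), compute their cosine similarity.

With u = (2, -2), v = (-4, 4):
u·v = 2·(-4) + (-2)·4 = (-8) + (-8) = -16.
|u| = √(2² + (-2)²) = √8, |v| = √((-4)² + 4²) = √32, so |u||v| = √(8·32) = √256 = 16.
cos θ = (u·v)/(|u||v|) = -16/16 = -1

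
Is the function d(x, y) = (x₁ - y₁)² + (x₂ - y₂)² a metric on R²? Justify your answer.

No. The squared Euclidean distance fails the triangle inequality. Counterexample: x = (0, 0), y = (4, 1), z = (8, 2). d(x,z) = 8² + 2² = 68, but d(x,y) + d(y,z) = (4² + 1²) + (4² + 1²) = 17 + 17 = 34. Since 68 > 34, the triangle inequality is violated. (Note: √d, the ordinary Euclidean distance, IS a metric.)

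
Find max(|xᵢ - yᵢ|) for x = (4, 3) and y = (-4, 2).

max(|x_i - y_i|) = max(|4 - (-4)|, |3 - 2|) = max(8, 1) = 8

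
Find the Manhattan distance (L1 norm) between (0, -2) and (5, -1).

Σ|x_i - y_i| = |0 - 5| + |-2 - (-1)| = 5 + 1 = 6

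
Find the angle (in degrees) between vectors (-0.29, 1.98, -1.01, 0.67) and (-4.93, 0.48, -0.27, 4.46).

With u = (-0.29, 1.98, -1.01, 0.67), v = (-4.93, 0.48, -0.27, 4.46):
u·v = (-0.29)·(-4.93) + 1.98·0.48 + (-1.01)·(-0.27) + 0.67·4.46 = 1.4297 + 0.9504 + 0.2727 + 2.9882 = 5.641.
|u| = √((-0.29)² + 1.98² + (-1.01)² + 0.67²) = √(0.0841 + 3.9204 + 1.0201 + 0.4489) = √5.4735, |v| = √((-4.93)² + 0.48² + (-0.27)² + 4.46²) = √(24.3049 + 0.2304 + 0.0729 + 19.8916) = √44.4998.
cos θ = (u·v)/(|u||v|) = 5.641/(√5.4735·√44.4998) ≈ 0.361447
θ = arccos(0.361447) ≈ 68.81°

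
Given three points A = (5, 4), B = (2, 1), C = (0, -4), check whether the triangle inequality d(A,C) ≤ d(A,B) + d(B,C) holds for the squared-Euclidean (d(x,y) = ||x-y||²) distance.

d(A,B) = 3² + 3² = 18, d(B,C) = 2² + 5² = 29, d(A,C) = 5² + 8² = 89.
d(A,C) = 89 > 18 + 29 = 47. Triangle inequality is VIOLATED. (Squared-Euclidean is not a metric — this is a counterexample.)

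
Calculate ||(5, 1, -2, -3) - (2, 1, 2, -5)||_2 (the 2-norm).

(Σ|x_i - y_i|^2)^(1/2) = (|5 - 2|^2 + |1 - 1|^2 + |-2 - 2|^2 + |-3 - (-5)|^2)^(1/2)
= (3^2 + 0^2 + 4^2 + 2^2)^(1/2) = (9 + 0 + 16 + 4)^(1/2) = (29)^(1/2) ≈ 5.3852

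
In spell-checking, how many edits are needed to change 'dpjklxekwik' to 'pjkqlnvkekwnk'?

Let D[i][j] be the edit distance between the first i characters of 'dpjklxekwik' and the first j characters of 'pjkqlnvkekwnk', with D[i][0] = i, D[0][j] = j, and D[i][j] = D[i-1][j-1] if the characters match, else 1 + min(D[i-1][j], D[i][j-1], D[i-1][j-1]). Filling the table (rows: prefixes of 'dpjklxekwik', columns: prefixes of 'pjkqlnvkekwnk'):
     ε  p  j  k  q  l  n  v  k  e  k  w  n  k
  ε  0  1  2  3  4  5  6  7  8  9 10 11 12 13
  d  1  1  2  3  4  5  6  7  8  9 10 11 12 13
  p  2  1  2  3  4  5  6  7  8  9 10 11 12 13
  j  3  2  1  2  3  4  5  6  7  8  9 10 11 12
  k  4  3  2  1  2  3  4  5  6  7  8  9 10 11
  l  5  4  3  2  2  2  3  4  5  6  7  8  9 10
  x  6  5  4  3  3  3  3  4  5  6  7  8  9 10
  e  7  6  5  4  4  4  4  4  5  5  6  7  8  9
  k  8  7  6  5  5  5  5  5  4  5  5  6  7  8
  w  9  8  7  6  6  6  6  6  5  5  6  5  6  7
  i 10  9  8  7  7  7  7  7  6  6  6  6  6  7
  k 11 10  9  8  8  8  8  8  7  7  6  7  7  6
The bottom-right entry gives D[11][13] = 6, so no sequence of fewer than 6 edits works. Backtracking through the table gives one optimal edit sequence (6 edits):
  dpjklxekwik → pjklxekwik (del d @1)
  pjklxekwik → pjkqlxekwik (ins q @4)
  pjkqlxekwik → pjkqlnxekwik (ins n @6)
  pjkqlnxekwik → pjkqlnvxekwik (ins v @7)
  pjkqlnvxekwik → pjkqlnvkekwik (sub x→k @8)
  pjkqlnvkekwik → pjkqlnvkekwnk (sub i→n @12)
Edit distance = 6.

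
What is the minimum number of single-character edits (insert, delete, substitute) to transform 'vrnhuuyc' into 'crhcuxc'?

Let D[i][j] be the edit distance between the first i characters of 'vrnhuuyc' and the first j characters of 'crhcuxc', with D[i][0] = i, D[0][j] = j, and D[i][j] = D[i-1][j-1] if the characters match, else 1 + min(D[i-1][j], D[i][j-1], D[i-1][j-1]). Filling the table (rows: prefixes of 'vrnhuuyc', columns: prefixes of 'crhcuxc'):
     ε  c  r  h  c  u  x  c
  ε  0  1  2  3  4  5  6  7
  v  1  1  2  3  4  5  6  7
  r  2  2  1  2  3  4  5  6
  n  3  3  2  2  3  4  5  6
  h  4  4  3  2  3  4  5  6
  u  5  5  4  3  3  3  4  5
  u  6  6  5  4  4  3  4  5
  y  7  7  6  5  5  4  4  5
  c  8  7  7  6  5  5  5  4
The bottom-right entry gives D[8][7] = 4, so no sequence of fewer than 4 edits works. Backtracking through the table gives one optimal edit sequence (4 edits):
  vrnhuuyc → crnhuuyc (sub v→c @1)
  crnhuuyc → crhuuyc (del n @3)
  crhuuyc → crhcuyc (sub u→c @4)
  crhcuyc → crhcuxc (sub y→x @6)
Edit distance = 4.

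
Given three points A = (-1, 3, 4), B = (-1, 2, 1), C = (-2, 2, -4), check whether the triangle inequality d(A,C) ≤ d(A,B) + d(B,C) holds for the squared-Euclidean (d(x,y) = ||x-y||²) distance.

d(A,B) = 0² + 1² + 3² = 10, d(B,C) = 1² + 0² + 5² = 26, d(A,C) = 1² + 1² + 8² = 66.
d(A,C) = 66 > 10 + 26 = 36. Triangle inequality is VIOLATED. (Squared-Euclidean is not a metric — this is a counterexample.)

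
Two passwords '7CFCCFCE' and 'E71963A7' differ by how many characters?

Differing positions: 1, 2, 3, 4, 5, 6, 7, 8. Hamming distance = 8.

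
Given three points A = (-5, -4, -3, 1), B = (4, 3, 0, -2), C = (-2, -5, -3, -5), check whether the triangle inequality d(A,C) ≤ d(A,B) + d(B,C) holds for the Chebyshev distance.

d(A,B) = max(9, 7, 3, 3) = 9, d(B,C) = max(6, 8, 3, 3) = 8, d(A,C) = max(3, 1, 0, 6) = 6.
d(A,C) = 6 ≤ 9 + 8 = 17. Triangle inequality is satisfied.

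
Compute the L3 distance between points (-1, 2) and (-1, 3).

(Σ|x_i - y_i|^3)^(1/3) = (|-1 - (-1)|^3 + |2 - 3|^3)^(1/3)
= (0^3 + 1^3)^(1/3) = (0 + 1)^(1/3) = (1)^(1/3) = 1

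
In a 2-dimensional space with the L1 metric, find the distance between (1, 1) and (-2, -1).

Σ|x_i - y_i| = |1 - (-2)| + |1 - (-1)| = 3 + 2 = 5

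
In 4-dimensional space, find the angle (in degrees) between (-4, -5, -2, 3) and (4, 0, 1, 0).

With u = (-4, -5, -2, 3), v = (4, 0, 1, 0):
u·v = (-4)·4 + (-5)·0 + (-2)·1 + 3·0 = (-16) + 0 + (-2) + 0 = -18.
|u| = √((-4)² + (-5)² + (-2)² + 3²) = √54, |v| = √(4² + 0² + 1² + 0²) = √17, so |u||v| = √(54·17) = √918.
cos θ = (u·v)/(|u||v|) = -18/√918 ≈ -0.594089
θ = arccos(-0.594089) ≈ 126.45°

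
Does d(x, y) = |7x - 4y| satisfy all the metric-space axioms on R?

No. d fails symmetry: d(3, 7) = |7·3 - 4·7| = |-7| = 7, but d(7, 3) = |7·7 - 4·3| = |37| = 37. Since 7 ≠ 37, d(x,y) ≠ d(y,x) in general.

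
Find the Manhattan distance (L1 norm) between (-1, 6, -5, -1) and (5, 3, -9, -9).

Σ|x_i - y_i| = |-1 - 5| + |6 - 3| + |-5 - (-9)| + |-1 - (-9)| = 6 + 3 + 4 + 8 = 21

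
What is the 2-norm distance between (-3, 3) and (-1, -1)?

(Σ|x_i - y_i|^2)^(1/2) = (|-3 - (-1)|^2 + |3 - (-1)|^2)^(1/2)
= (2^2 + 4^2)^(1/2) = (4 + 16)^(1/2) = (20)^(1/2) ≈ 4.4721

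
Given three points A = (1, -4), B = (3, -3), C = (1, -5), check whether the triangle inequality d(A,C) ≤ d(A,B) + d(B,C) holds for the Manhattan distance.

d(A,B) = 2 + 1 = 3, d(B,C) = 2 + 2 = 4, d(A,C) = 0 + 1 = 1.
d(A,C) = 1 ≤ 3 + 4 = 7. Triangle inequality is satisfied.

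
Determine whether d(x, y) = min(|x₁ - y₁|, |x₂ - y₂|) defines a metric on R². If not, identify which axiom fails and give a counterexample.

No. d fails identity of indiscernibles: take x = (-5, 0) and y = (-5, 2). Then d(x,y) = min(|-5 - (-5)|, |0 - 2|) = min(0, 2) = 0, yet x ≠ y.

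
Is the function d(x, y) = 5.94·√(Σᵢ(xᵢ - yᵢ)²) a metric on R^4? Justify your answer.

Yes. The L2 (Euclidean) norm induces a metric on R^4, and multiplying a metric by a positive constant 5.94 > 0 preserves all four axioms: non-negativity (5.94·||x-y|| ≥ 0), identity (5.94·||x-y|| = 0 ⟺ ||x-y|| = 0 ⟺ x = y), symmetry (||x-y|| = ||y-x||), and the triangle inequality (5.94·||x-z|| ≤ 5.94·||x-y|| + 5.94·||y-z||). So d is a metric.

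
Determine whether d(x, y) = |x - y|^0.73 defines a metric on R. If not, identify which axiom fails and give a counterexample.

Yes. With 0 < p = 0.73 ≤ 1, d(x,y) = |x-y|^0.73 is a metric on R. Non-negativity and symmetry are immediate; |x-y|^0.73 = 0 ⟺ |x-y| = 0 ⟺ x = y. For the triangle inequality, the function t ↦ t^0.73 is subadditive on [0,∞) when p ≤ 1, so |x-z|^0.73 ≤ (|x-y| + |y-z|)^0.73 ≤ |x-y|^0.73 + |y-z|^0.73.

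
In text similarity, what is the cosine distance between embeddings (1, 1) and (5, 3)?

With u = (1, 1), v = (5, 3):
u·v = 1·5 + 1·3 = 5 + 3 = 8.
|u| = √(1² + 1²) = √2, |v| = √(5² + 3²) = √34, so |u||v| = √(2·34) = √68.
cos θ = (u·v)/(|u||v|) = 8/√68 ≈ 0.9701
Cosine distance = 1 - cos θ ≈ 1 - 0.9701 = 0.0299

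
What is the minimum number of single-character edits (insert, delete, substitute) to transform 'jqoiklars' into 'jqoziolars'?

Let D[i][j] be the edit distance between the first i characters of 'jqoiklars' and the first j characters of 'jqoziolars', with D[i][0] = i, D[0][j] = j, and D[i][j] = D[i-1][j-1] if the characters match, else 1 + min(D[i-1][j], D[i][j-1], D[i-1][j-1]). Filling the table (rows: prefixes of 'jqoiklars', columns: prefixes of 'jqoziolars'):
     ε  j  q  o  z  i  o  l  a  r  s
  ε  0  1  2  3  4  5  6  7  8  9 10
  j  1  0  1  2  3  4  5  6  7  8  9
  q  2  1  0  1  2  3  4  5  6  7  8
  o  3  2  1  0  1  2  3  4  5  6  7
  i  4  3  2  1  1  1  2  3  4  5  6
  k  5  4  3  2  2  2  2  3  4  5  6
  l  6  5  4  3  3  3  3  2  3  4  5
  a  7  6  5  4  4  4  4  3  2  3  4
  r  8  7  6  5  5  5  5  4  3  2  3
  s  9  8  7  6  6  6  6  5  4  3  2
The bottom-right entry gives D[9][10] = 2, so no sequence of fewer than 2 edits works. Backtracking through the table gives one optimal edit sequence (2 edits):
  jqoiklars → jqoziklars (ins z @4)
  jqoziklars → jqoziolars (sub k→o @6)
Edit distance = 2.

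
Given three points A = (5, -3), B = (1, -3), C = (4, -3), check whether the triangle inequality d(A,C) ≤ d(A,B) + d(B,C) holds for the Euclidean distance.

d(A,B) = √(4² + 0²) = √16 = 4, d(B,C) = √(3² + 0²) = √9 = 3, d(A,C) = √(1² + 0²) = √1 = 1.
d(A,C) = 1 ≤ 4 + 3 = 7. Triangle inequality is satisfied.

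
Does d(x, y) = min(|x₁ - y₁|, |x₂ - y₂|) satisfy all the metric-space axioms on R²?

No. d fails identity of indiscernibles: take x = (5, 0) and y = (5, 2). Then d(x,y) = min(|5 - 5|, |0 - 2|) = min(0, 2) = 0, yet x ≠ y.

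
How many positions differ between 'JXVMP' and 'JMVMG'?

Differing positions: 2, 5. Hamming distance = 2.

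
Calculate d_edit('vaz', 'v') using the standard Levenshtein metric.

Let D[i][j] be the edit distance between the first i characters of 'vaz' and the first j characters of 'v', with D[i][0] = i, D[0][j] = j, and D[i][j] = D[i-1][j-1] if the characters match, else 1 + min(D[i-1][j], D[i][j-1], D[i-1][j-1]). Filling the table (rows: prefixes of 'vaz', columns: prefixes of 'v'):
     ε  v
  ε  0  1
  v  1  0
  a  2  1
  z  3  2
The bottom-right entry gives D[3][1] = 2, so no sequence of fewer than 2 edits works. Backtracking through the table gives one optimal edit sequence (2 edits):
  vaz → vz (del a @2)
  vz → v (del z @2)
Edit distance = 2.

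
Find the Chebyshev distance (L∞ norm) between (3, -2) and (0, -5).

max(|x_i - y_i|) = max(|3 - 0|, |-2 - (-5)|) = max(3, 3) = 3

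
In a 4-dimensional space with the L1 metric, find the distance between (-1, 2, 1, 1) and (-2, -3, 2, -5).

Σ|x_i - y_i| = |-1 - (-2)| + |2 - (-3)| + |1 - 2| + |1 - (-5)| = 1 + 5 + 1 + 6 = 13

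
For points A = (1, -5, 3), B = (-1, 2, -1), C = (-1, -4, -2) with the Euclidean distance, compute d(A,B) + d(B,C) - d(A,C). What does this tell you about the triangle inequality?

d(A,B) = √(2² + 7² + 4²) = √69 ≈ 8.3066, d(B,C) = √(0² + 6² + 1²) = √37 ≈ 6.0828, d(A,C) = √(2² + 1² + 5²) = √30 ≈ 5.4772.
d(A,B) + d(B,C) - d(A,C) = 8.3066 + 6.0828 - 5.4772 = 14.3894 - 5.4772 = 8.9122 (to 4 decimal places). This is ≥ 0, so the triangle inequality holds for these points.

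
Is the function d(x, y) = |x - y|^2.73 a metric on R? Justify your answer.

No. d(x,y) = |x-y|^2.73 fails the triangle inequality since p = 2.73 > 1. Counterexample: x = 1, y = 6, z = 16. d(x,z) = |1 - 16|^2.73 = 15^2.73 ≈ 1624.5352, but d(x,y) + d(y,z) = 5^2.73 + 10^2.73 ≈ 80.9446 + 537.0318 = 617.9764. Since 1624.5352 > 617.9764, the triangle inequality is violated.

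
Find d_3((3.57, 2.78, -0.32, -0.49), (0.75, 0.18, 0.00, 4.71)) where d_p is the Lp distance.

(Σ|x_i - y_i|^3)^(1/3) = (|3.57 - 0.75|^3 + |2.78 - 0.18|^3 + |-0.32 - 0|^3 + |-0.49 - 4.71|^3)^(1/3)
= (2.82^3 + 2.6^3 + 0.32^3 + 5.2^3)^(1/3) ≈ (22.4258 + 17.576 + 0.0328 + 140.608)^(1/3) = (180.6426)^(1/3) ≈ 5.6529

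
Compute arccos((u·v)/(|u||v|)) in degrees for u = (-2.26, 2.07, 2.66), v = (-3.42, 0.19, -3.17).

With u = (-2.26, 2.07, 2.66), v = (-3.42, 0.19, -3.17):
u·v = (-2.26)·(-3.42) + 2.07·0.19 + 2.66·(-3.17) = 7.7292 + 0.3933 + (-8.4322) = -0.3097.
|u| = √((-2.26)² + 2.07² + 2.66²) = √(5.1076 + 4.2849 + 7.0756) = √16.4681, |v| = √((-3.42)² + 0.19² + (-3.17)²) = √(11.6964 + 0.0361 + 10.0489) = √21.7814.
cos θ = (u·v)/(|u||v|) = -0.3097/(√16.4681·√21.7814) ≈ -0.016352
θ = arccos(-0.016352) ≈ 90.94°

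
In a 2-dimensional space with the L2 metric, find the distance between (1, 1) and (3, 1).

(Σ|x_i - y_i|^2)^(1/2) = (|1 - 3|^2 + |1 - 1|^2)^(1/2)
= (2^2 + 0^2)^(1/2) = (4 + 0)^(1/2) = (4)^(1/2) = 2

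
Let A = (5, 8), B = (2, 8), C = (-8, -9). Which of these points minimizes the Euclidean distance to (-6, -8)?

Distances: d(A) ≈ 19.4165, d(B) ≈ 17.8885, d(C) ≈ 2.2361. Nearest: C = (-8, -9) with distance 2.2361.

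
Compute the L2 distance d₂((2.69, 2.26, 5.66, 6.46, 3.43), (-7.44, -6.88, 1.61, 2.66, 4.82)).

√(Σ(x_i - y_i)²) = √((2.69 - (-7.44))² + (2.26 - (-6.88))² + (5.66 - 1.61)² + (6.46 - 2.66)² + (3.43 - 4.82)²)
= √(10.13² + 9.14² + 4.05² + 3.8² + (-1.39)²) = √(102.6169 + 83.5396 + 16.4025 + 14.44 + 1.9321) = √218.9311 ≈ 14.7963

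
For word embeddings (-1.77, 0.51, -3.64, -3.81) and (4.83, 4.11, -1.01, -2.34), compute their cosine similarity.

With u = (-1.77, 0.51, -3.64, -3.81), v = (4.83, 4.11, -1.01, -2.34):
u·v = (-1.77)·4.83 + 0.51·4.11 + (-3.64)·(-1.01) + (-3.81)·(-2.34) = (-8.5491) + 2.0961 + 3.6764 + 8.9154 = 6.1388.
|u| = √((-1.77)² + 0.51² + (-3.64)² + (-3.81)²) = √(3.1329 + 0.2601 + 13.2496 + 14.5161) = √31.1587, |v| = √(4.83² + 4.11² + (-1.01)² + (-2.34)²) = √(23.3289 + 16.8921 + 1.0201 + 5.4756) = √46.7167.
cos θ = (u·v)/(|u||v|) = 6.1388/(√31.1587·√46.7167) ≈ 0.1609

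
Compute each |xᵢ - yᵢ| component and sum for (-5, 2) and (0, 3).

Σ|x_i - y_i| = |-5 - 0| + |2 - 3| = 5 + 1 = 6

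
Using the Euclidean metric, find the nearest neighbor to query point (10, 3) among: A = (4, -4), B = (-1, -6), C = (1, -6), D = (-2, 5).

Distances: d(A) ≈ 9.2195, d(B) ≈ 14.2127, d(C) ≈ 12.7279, d(D) ≈ 12.1655. Nearest: A = (4, -4) with distance 9.2195.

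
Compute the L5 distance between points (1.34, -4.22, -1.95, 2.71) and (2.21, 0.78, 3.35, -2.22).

(Σ|x_i - y_i|^5)^(1/5) = (|1.34 - 2.21|^5 + |-4.22 - 0.78|^5 + |-1.95 - 3.35|^5 + |2.71 - (-2.22)|^5)^(1/5)
= (0.87^5 + 5^5 + 5.3^5 + 4.93^5)^(1/5) ≈ (0.4984 + 3125 + 4181.9549 + 2912.2898)^(1/5) = (10219.7431)^(1/5) ≈ 6.3371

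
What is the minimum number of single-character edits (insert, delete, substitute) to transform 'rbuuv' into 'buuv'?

Let D[i][j] be the edit distance between the first i characters of 'rbuuv' and the first j characters of 'buuv', with D[i][0] = i, D[0][j] = j, and D[i][j] = D[i-1][j-1] if the characters match, else 1 + min(D[i-1][j], D[i][j-1], D[i-1][j-1]). Filling the table (rows: prefixes of 'rbuuv', columns: prefixes of 'buuv'):
     ε  b  u  u  v
  ε  0  1  2  3  4
  r  1  1  2  3  4
  b  2  1  2  3  4
  u  3  2  1  2  3
  u  4  3  2  1  2
  v  5  4  3  2  1
The bottom-right entry gives D[5][4] = 1, so no sequence of fewer than 1 edit works. Backtracking through the table gives one optimal edit sequence (1 edit):
  rbuuv → buuv (del r @1)
Edit distance = 1.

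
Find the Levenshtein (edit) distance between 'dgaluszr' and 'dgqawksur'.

Let D[i][j] be the edit distance between the first i characters of 'dgaluszr' and the first j characters of 'dgqawksur', with D[i][0] = i, D[0][j] = j, and D[i][j] = D[i-1][j-1] if the characters match, else 1 + min(D[i-1][j], D[i][j-1], D[i-1][j-1]). Filling the table (rows: prefixes of 'dgaluszr', columns: prefixes of 'dgqawksur'):
     ε  d  g  q  a  w  k  s  u  r
  ε  0  1  2  3  4  5  6  7  8  9
  d  1  0  1  2  3  4  5  6  7  8
  g  2  1  0  1  2  3  4  5  6  7
  a  3  2  1  1  1  2  3  4  5  6
  l  4  3  2  2  2  2  3  4  5  6
  u  5  4  3  3  3  3  3  4  4  5
  s  6  5  4  4  4  4  4  3  4  5
  z  7  6  5  5  5  5  5  4  4  5
  r  8  7  6  6  6  6  6  5  5  4
The bottom-right entry gives D[8][9] = 4, so no sequence of fewer than 4 edits works. Backtracking through the table gives one optimal edit sequence (4 edits):
  dgaluszr → dgqaluszr (ins q @3)
  dgqaluszr → dgqawuszr (sub l→w @5)
  dgqawuszr → dgqawkszr (sub u→k @6)
  dgqawkszr → dgqawksur (sub z→u @8)
Edit distance = 4.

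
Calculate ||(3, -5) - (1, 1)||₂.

√(Σ(x_i - y_i)²) = √((3 - 1)² + (-5 - 1)²)
= √(2² + (-6)²) = √(4 + 36) = √40 ≈ 6.3246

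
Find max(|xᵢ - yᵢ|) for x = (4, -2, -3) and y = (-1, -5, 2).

max(|x_i - y_i|) = max(|4 - (-1)|, |-2 - (-5)|, |-3 - 2|) = max(5, 3, 5) = 5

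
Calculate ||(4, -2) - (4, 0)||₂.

√(Σ(x_i - y_i)²) = √((4 - 4)² + (-2 - 0)²)
= √(0² + (-2)²) = √(0 + 4) = √4 = 2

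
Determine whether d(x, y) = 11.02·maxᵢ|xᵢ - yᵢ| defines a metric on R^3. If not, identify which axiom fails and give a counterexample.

Yes. The L∞ (Chebyshev) norm induces a metric on R^3, and multiplying a metric by a positive constant 11.02 > 0 preserves all four axioms: non-negativity (11.02·||x-y|| ≥ 0), identity (11.02·||x-y|| = 0 ⟺ ||x-y|| = 0 ⟺ x = y), symmetry (||x-y|| = ||y-x||), and the triangle inequality (11.02·||x-z|| ≤ 11.02·||x-y|| + 11.02·||y-z||). So d is a metric.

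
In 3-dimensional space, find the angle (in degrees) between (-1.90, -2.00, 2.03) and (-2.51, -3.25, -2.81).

With u = (-1.90, -2.00, 2.03), v = (-2.51, -3.25, -2.81):
u·v = (-1.9)·(-2.51) + (-2)·(-3.25) + 2.03·(-2.81) = 4.769 + 6.5 + (-5.7043) = 5.5647.
|u| = √((-1.9)² + (-2)² + 2.03²) = √(3.61 + 4 + 4.1209) = √11.7309, |v| = √((-2.51)² + (-3.25)² + (-2.81)²) = √(6.3001 + 10.5625 + 7.8961) = √24.7587.
cos θ = (u·v)/(|u||v|) = 5.5647/(√11.7309·√24.7587) ≈ 0.326522
θ = arccos(0.326522) ≈ 70.94°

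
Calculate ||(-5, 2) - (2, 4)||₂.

√(Σ(x_i - y_i)²) = √((-5 - 2)² + (2 - 4)²)
= √((-7)² + (-2)²) = √(49 + 4) = √53 ≈ 7.2801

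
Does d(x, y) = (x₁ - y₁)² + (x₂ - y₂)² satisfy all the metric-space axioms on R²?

No. The squared Euclidean distance fails the triangle inequality. Counterexample: x = (0, 0), y = (1, 3), z = (2, 6). d(x,z) = 2² + 6² = 40, but d(x,y) + d(y,z) = (1² + 3²) + (1² + 3²) = 10 + 10 = 20. Since 40 > 20, the triangle inequality is violated. (Note: √d, the ordinary Euclidean distance, IS a metric.)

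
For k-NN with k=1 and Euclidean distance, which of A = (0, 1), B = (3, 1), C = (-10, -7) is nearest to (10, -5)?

Distances: d(A) ≈ 11.6619, d(B) ≈ 9.2195, d(C) ≈ 20.0998. Nearest: B = (3, 1) with distance 9.2195.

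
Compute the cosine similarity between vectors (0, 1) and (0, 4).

With u = (0, 1), v = (0, 4):
u·v = 0·0 + 1·4 = 0 + 4 = 4.
|u| = √(0² + 1²) = √1, |v| = √(0² + 4²) = √16, so |u||v| = √(1·16) = √16 = 4.
cos θ = (u·v)/(|u||v|) = 4/4 = 1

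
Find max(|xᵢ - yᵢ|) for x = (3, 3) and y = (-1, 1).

max(|x_i - y_i|) = max(|3 - (-1)|, |3 - 1|) = max(4, 2) = 4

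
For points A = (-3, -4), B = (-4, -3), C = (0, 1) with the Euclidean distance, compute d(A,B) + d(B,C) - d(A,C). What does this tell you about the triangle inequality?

d(A,B) = √(1² + 1²) = √2 ≈ 1.4142, d(B,C) = √(4² + 4²) = √32 ≈ 5.6569, d(A,C) = √(3² + 5²) = √34 ≈ 5.831.
d(A,B) + d(B,C) - d(A,C) = 1.4142 + 5.6569 - 5.831 = 7.0711 - 5.831 = 1.2401 (to 4 decimal places). This is ≥ 0, so the triangle inequality holds for these points.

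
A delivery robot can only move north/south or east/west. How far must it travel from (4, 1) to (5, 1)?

Σ|x_i - y_i| = |4 - 5| + |1 - 1| = 1 + 0 = 1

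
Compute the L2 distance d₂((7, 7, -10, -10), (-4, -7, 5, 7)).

√(Σ(x_i - y_i)²) = √((7 - (-4))² + (7 - (-7))² + (-10 - 5)² + (-10 - 7)²)
= √(11² + 14² + (-15)² + (-17)²) = √(121 + 196 + 225 + 289) = √831 ≈ 28.8271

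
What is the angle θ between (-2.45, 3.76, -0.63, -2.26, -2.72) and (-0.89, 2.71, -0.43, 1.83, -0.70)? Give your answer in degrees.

With u = (-2.45, 3.76, -0.63, -2.26, -2.72), v = (-0.89, 2.71, -0.43, 1.83, -0.70):
u·v = (-2.45)·(-0.89) + 3.76·2.71 + (-0.63)·(-0.43) + (-2.26)·1.83 + (-2.72)·(-0.7) = 2.1805 + 10.1896 + 0.2709 + (-4.1358) + 1.904 = 10.4092.
|u| = √((-2.45)² + 3.76² + (-0.63)² + (-2.26)² + (-2.72)²) = √(6.0025 + 14.1376 + 0.3969 + 5.1076 + 7.3984) = √33.043, |v| = √((-0.89)² + 2.71² + (-0.43)² + 1.83² + (-0.7)²) = √(0.7921 + 7.3441 + 0.1849 + 3.3489 + 0.49) = √12.16.
cos θ = (u·v)/(|u||v|) = 10.4092/(√33.043·√12.16) ≈ 0.519291
θ = arccos(0.519291) ≈ 58.72°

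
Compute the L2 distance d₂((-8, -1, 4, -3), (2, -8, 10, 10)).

√(Σ(x_i - y_i)²) = √((-8 - 2)² + (-1 - (-8))² + (4 - 10)² + (-3 - 10)²)
= √((-10)² + 7² + (-6)² + (-13)²) = √(100 + 49 + 36 + 169) = √354 ≈ 18.8149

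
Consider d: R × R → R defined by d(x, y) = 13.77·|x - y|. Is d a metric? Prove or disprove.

Yes. Since |x - y| is a metric on R and 13.77 > 0, the positive scalar multiple 13.77·|x - y| is also a metric: scaling by a positive constant preserves non-negativity, identity (d=0 ⟺ |x-y|=0 ⟺ x=y), symmetry, and the triangle inequality.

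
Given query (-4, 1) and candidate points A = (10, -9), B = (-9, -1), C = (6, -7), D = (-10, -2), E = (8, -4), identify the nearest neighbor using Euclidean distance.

Distances: d(A) ≈ 17.2047, d(B) ≈ 5.3852, d(C) ≈ 12.8062, d(D) ≈ 6.7082, d(E) = 13. Nearest: B = (-9, -1) with distance 5.3852.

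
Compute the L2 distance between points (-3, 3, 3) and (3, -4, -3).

(Σ|x_i - y_i|^2)^(1/2) = (|-3 - 3|^2 + |3 - (-4)|^2 + |3 - (-3)|^2)^(1/2)
= (6^2 + 7^2 + 6^2)^(1/2) = (36 + 49 + 36)^(1/2) = (121)^(1/2) = 11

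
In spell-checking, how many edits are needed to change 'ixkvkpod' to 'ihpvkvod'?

Let D[i][j] be the edit distance between the first i characters of 'ixkvkpod' and the first j characters of 'ihpvkvod', with D[i][0] = i, D[0][j] = j, and D[i][j] = D[i-1][j-1] if the characters match, else 1 + min(D[i-1][j], D[i][j-1], D[i-1][j-1]). Filling the table (rows: prefixes of 'ixkvkpod', columns: prefixes of 'ihpvkvod'):
     ε  i  h  p  v  k  v  o  d
  ε  0  1  2  3  4  5  6  7  8
  i  1  0  1  2  3  4  5  6  7
  x  2  1  1  2  3  4  5  6  7
  k  3  2  2  2  3  3  4  5  6
  v  4  3  3  3  2  3  3  4  5
  k  5  4  4  4  3  2  3  4  5
  p  6  5  5  4  4  3  3  4  5
  o  7  6  6  5  5  4  4  3  4
  d  8  7  7  6  6  5  5  4  3
The bottom-right entry gives D[8][8] = 3, so no sequence of fewer than 3 edits works. Backtracking through the table gives one optimal edit sequence (3 edits):
  ixkvkpod → ihkvkpod (sub x→h @2)
  ihkvkpod → ihpvkpod (sub k→p @3)
  ihpvkpod → ihpvkvod (sub p→v @6)
Edit distance = 3.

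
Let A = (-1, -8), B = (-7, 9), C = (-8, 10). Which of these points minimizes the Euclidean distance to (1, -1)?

Distances: d(A) ≈ 7.2801, d(B) ≈ 12.8062, d(C) ≈ 14.2127. Nearest: A = (-1, -8) with distance 7.2801.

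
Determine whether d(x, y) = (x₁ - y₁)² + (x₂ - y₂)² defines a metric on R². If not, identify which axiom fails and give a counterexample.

No. The squared Euclidean distance fails the triangle inequality. Counterexample: x = (0, 0), y = (2, 5), z = (4, 10). d(x,z) = 4² + 10² = 116, but d(x,y) + d(y,z) = (2² + 5²) + (2² + 5²) = 29 + 29 = 58. Since 116 > 58, the triangle inequality is violated. (Note: √d, the ordinary Euclidean distance, IS a metric.)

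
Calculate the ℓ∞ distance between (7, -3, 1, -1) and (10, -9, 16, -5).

max(|x_i - y_i|) = max(|7 - 10|, |-3 - (-9)|, |1 - 16|, |-1 - (-5)|) = max(3, 6, 15, 4) = 15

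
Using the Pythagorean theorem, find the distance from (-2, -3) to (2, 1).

√(Σ(x_i - y_i)²) = √((-2 - 2)² + (-3 - 1)²)
= √((-4)² + (-4)²) = √(16 + 16) = √32 ≈ 5.6569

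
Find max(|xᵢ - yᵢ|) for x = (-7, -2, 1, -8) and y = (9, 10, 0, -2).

max(|x_i - y_i|) = max(|-7 - 9|, |-2 - 10|, |1 - 0|, |-8 - (-2)|) = max(16, 12, 1, 6) = 16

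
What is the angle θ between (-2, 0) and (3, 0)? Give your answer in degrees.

With u = (-2, 0), v = (3, 0):
u·v = (-2)·3 + 0·0 = (-6) + 0 = -6.
|u| = √((-2)² + 0²) = √4, |v| = √(3² + 0²) = √9, so |u||v| = √(4·9) = √36 = 6.
cos θ = (u·v)/(|u||v|) = -6/6 = -1 (the vectors are parallel, pointing in opposite directions)
θ = arccos(-1) = 180°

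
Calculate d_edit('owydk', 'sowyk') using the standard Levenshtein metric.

Let D[i][j] be the edit distance between the first i characters of 'owydk' and the first j characters of 'sowyk', with D[i][0] = i, D[0][j] = j, and D[i][j] = D[i-1][j-1] if the characters match, else 1 + min(D[i-1][j], D[i][j-1], D[i-1][j-1]). Filling the table (rows: prefixes of 'owydk', columns: prefixes of 'sowyk'):
     ε  s  o  w  y  k
  ε  0  1  2  3  4  5
  o  1  1  1  2  3  4
  w  2  2  2  1  2  3
  y  3  3  3  2  1  2
  d  4  4  4  3  2  2
  k  5  5  5  4  3  2
The bottom-right entry gives D[5][5] = 2, so no sequence of fewer than 2 edits works. Backtracking through the table gives one optimal edit sequence (2 edits):
  owydk → sowydk (ins s @1)
  sowydk → sowyk (del d @5)
Edit distance = 2.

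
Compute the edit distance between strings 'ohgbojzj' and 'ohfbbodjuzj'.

Let D[i][j] be the edit distance between the first i characters of 'ohgbojzj' and the first j characters of 'ohfbbodjuzj', with D[i][0] = i, D[0][j] = j, and D[i][j] = D[i-1][j-1] if the characters match, else 1 + min(D[i-1][j], D[i][j-1], D[i-1][j-1]). Filling the table (rows: prefixes of 'ohgbojzj', columns: prefixes of 'ohfbbodjuzj'):
     ε  o  h  f  b  b  o  d  j  u  z  j
  ε  0  1  2  3  4  5  6  7  8  9 10 11
  o  1  0  1  2  3  4  5  6  7  8  9 10
  h  2  1  0  1  2  3  4  5  6  7  8  9
  g  3  2  1  1  2  3  4  5  6  7  8  9
  b  4  3  2  2  1  2  3  4  5  6  7  8
  o  5  4  3  3  2  2  2  3  4  5  6  7
  j  6  5  4  4  3  3  3  3  3  4  5  6
  z  7  6  5  5  4  4  4  4  4  4  4  5
  j  8  7  6  6  5  5  5  5  4  5  5  4
The bottom-right entry gives D[8][11] = 4, so no sequence of fewer than 4 edits works. Backtracking through the table gives one optimal edit sequence (4 edits):
  ohgbojzj → ohfgbojzj (ins f @3)
  ohfgbojzj → ohfbbojzj (sub g→b @4)
  ohfbbojzj → ohfbbodjzj (ins d @7)
  ohfbbodjzj → ohfbbodjuzj (ins u @9)
Edit distance = 4.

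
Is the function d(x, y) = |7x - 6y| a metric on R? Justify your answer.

No. d fails symmetry: d(4, 7) = |7·4 - 6·7| = |-14| = 14, but d(7, 4) = |7·7 - 6·4| = |25| = 25. Since 14 ≠ 25, d(x,y) ≠ d(y,x) in general.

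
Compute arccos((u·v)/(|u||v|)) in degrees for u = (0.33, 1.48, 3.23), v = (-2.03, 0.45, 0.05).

With u = (0.33, 1.48, 3.23), v = (-2.03, 0.45, 0.05):
u·v = 0.33·(-2.03) + 1.48·0.45 + 3.23·0.05 = (-0.6699) + 0.666 + 0.1615 = 0.1576.
|u| = √(0.33² + 1.48² + 3.23²) = √(0.1089 + 2.1904 + 10.4329) = √12.7322, |v| = √((-2.03)² + 0.45² + 0.05²) = √(4.1209 + 0.2025 + 0.0025) = √4.3259.
cos θ = (u·v)/(|u||v|) = 0.1576/(√12.7322·√4.3259) ≈ 0.021236
θ = arccos(0.021236) ≈ 88.78°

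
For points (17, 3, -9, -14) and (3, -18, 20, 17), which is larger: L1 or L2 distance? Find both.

L1 = |17 - 3| + |3 - (-18)| + |-9 - 20| + |-14 - 17| = 14 + 21 + 29 + 31 = 95
L2 = √(14² + 21² + 29² + 31²) = √2439 ≈ 49.3862
L1 ≥ L2 always (equality iff movement is along one axis); L1 > L2 here.
Ratio L1/L2 = 95/√2439 ≈ 1.9236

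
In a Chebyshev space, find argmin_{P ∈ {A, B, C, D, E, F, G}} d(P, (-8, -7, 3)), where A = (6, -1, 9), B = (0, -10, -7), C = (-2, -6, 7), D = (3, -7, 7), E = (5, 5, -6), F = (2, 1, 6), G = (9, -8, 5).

Distances: d(A) = 14, d(B) = 10, d(C) = 6, d(D) = 11, d(E) = 13, d(F) = 10, d(G) = 17. Nearest: C = (-2, -6, 7) with distance 6.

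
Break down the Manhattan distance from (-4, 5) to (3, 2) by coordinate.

Σ|x_i - y_i| = |-4 - 3| + |5 - 2| = 7 + 3 = 10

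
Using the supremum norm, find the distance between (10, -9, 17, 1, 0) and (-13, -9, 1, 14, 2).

max(|x_i - y_i|) = max(|10 - (-13)|, |-9 - (-9)|, |17 - 1|, |1 - 14|, |0 - 2|) = max(23, 0, 16, 13, 2) = 23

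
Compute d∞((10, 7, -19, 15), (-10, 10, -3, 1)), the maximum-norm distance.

max(|x_i - y_i|) = max(|10 - (-10)|, |7 - 10|, |-19 - (-3)|, |15 - 1|) = max(20, 3, 16, 14) = 20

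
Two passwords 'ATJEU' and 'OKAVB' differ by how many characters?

Differing positions: 1, 2, 3, 4, 5. Hamming distance = 5.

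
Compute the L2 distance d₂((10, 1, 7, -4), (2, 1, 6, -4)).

√(Σ(x_i - y_i)²) = √((10 - 2)² + (1 - 1)² + (7 - 6)² + (-4 - (-4))²)
= √(8² + 0² + 1² + 0²) = √(64 + 0 + 1 + 0) = √65 ≈ 8.0623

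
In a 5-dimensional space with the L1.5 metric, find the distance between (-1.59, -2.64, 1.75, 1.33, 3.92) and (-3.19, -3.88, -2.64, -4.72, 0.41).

(Σ|x_i - y_i|^1.5)^(1/1.5) = (|-1.59 - (-3.19)|^1.5 + |-2.64 - (-3.88)|^1.5 + |1.75 - (-2.64)|^1.5 + |1.33 - (-4.72)|^1.5 + |3.92 - 0.41|^1.5)^(1/1.5)
= (1.6^1.5 + 1.24^1.5 + 4.39^1.5 + 6.05^1.5 + 3.51^1.5)^(1/1.5) ≈ (2.0239 + 1.3808 + 9.1981 + 14.881 + 6.576)^(1/1.5) = (34.0598)^(1/1.5) ≈ 10.5074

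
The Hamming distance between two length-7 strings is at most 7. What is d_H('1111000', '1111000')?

Differing positions: none. Hamming distance = 0. The maximum possible Hamming distance for length-7 strings is 7, so d_H/7 = 0/7 = 0.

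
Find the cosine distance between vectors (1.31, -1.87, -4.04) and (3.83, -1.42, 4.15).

With u = (1.31, -1.87, -4.04), v = (3.83, -1.42, 4.15):
u·v = 1.31·3.83 + (-1.87)·(-1.42) + (-4.04)·4.15 = 5.0173 + 2.6554 + (-16.766) = -9.0933.
|u| = √(1.31² + (-1.87)² + (-4.04)²) = √(1.7161 + 3.4969 + 16.3216) = √21.5346, |v| = √(3.83² + (-1.42)² + 4.15²) = √(14.6689 + 2.0164 + 17.2225) = √33.9078.
cos θ = (u·v)/(|u||v|) = -9.0933/(√21.5346·√33.9078) ≈ -0.3365
Cosine distance = 1 - cos θ ≈ 1 - (-0.3365) = 1.3365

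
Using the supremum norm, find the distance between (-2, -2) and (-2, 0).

max(|x_i - y_i|) = max(|-2 - (-2)|, |-2 - 0|) = max(0, 2) = 2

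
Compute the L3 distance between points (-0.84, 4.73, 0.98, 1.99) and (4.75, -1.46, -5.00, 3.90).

(Σ|x_i - y_i|^3)^(1/3) = (|-0.84 - 4.75|^3 + |4.73 - (-1.46)|^3 + |0.98 - (-5)|^3 + |1.99 - 3.9|^3)^(1/3)
= (5.59^3 + 6.19^3 + 5.98^3 + 1.91^3)^(1/3) ≈ (174.6769 + 237.1767 + 213.8472 + 6.9679)^(1/3) = (632.6687)^(1/3) ≈ 8.5847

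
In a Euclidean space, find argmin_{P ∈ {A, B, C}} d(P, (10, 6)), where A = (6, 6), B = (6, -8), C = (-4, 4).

Distances: d(A) = 4, d(B) ≈ 14.5602, d(C) ≈ 14.1421. Nearest: A = (6, 6) with distance 4.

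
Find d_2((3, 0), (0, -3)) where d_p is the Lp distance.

(Σ|x_i - y_i|^2)^(1/2) = (|3 - 0|^2 + |0 - (-3)|^2)^(1/2)
= (3^2 + 3^2)^(1/2) = (9 + 9)^(1/2) = (18)^(1/2) ≈ 4.2426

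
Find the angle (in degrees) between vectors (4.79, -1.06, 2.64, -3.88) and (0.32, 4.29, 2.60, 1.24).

With u = (4.79, -1.06, 2.64, -3.88), v = (0.32, 4.29, 2.60, 1.24):
u·v = 4.79·0.32 + (-1.06)·4.29 + 2.64·2.6 + (-3.88)·1.24 = 1.5328 + (-4.5474) + 6.864 + (-4.8112) = -0.9618.
|u| = √(4.79² + (-1.06)² + 2.64² + (-3.88)²) = √(22.9441 + 1.1236 + 6.9696 + 15.0544) = √46.0917, |v| = √(0.32² + 4.29² + 2.6² + 1.24²) = √(0.1024 + 18.4041 + 6.76 + 1.5376) = √26.8041.
cos θ = (u·v)/(|u||v|) = -0.9618/(√46.0917·√26.8041) ≈ -0.027364
θ = arccos(-0.027364) ≈ 91.57°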